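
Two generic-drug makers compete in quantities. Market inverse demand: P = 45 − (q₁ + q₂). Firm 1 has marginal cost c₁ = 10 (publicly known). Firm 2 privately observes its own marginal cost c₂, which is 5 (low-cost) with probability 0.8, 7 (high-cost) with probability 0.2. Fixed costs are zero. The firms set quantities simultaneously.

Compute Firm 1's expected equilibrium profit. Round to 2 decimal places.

Type-c best response for Firm 2: q₂(c) = (45 − c)/2 − q₁/2.
Firm 1 maximizes expected profit; its first-order condition is 45 − 2q₁ − E[q₂] − 10 = 0.
Substituting E[q₂] and solving: E[c₂] = 5.4, so q₁ = (45 − 2·10 + 5.4)/3 = 10.1333.
E[P] = 45 − (q₁ + E[q₂]) = 20.1333; Firm 1's expected profit = (E[P] − 10)·q₁ = (20.1333 − 10)·10.1333 = 102.684.

102.68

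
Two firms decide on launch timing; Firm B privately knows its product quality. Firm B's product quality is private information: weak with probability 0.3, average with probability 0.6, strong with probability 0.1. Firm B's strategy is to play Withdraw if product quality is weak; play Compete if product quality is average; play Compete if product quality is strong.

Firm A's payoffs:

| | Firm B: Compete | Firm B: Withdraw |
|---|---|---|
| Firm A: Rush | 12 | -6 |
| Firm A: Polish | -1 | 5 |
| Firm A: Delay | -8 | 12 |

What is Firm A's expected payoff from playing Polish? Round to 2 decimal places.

E[Polish] = 0.3·5 + 0.6·(-1) + 0.1·(-1) = 1.5 + (-0.6) + (-0.1) = 0.8

0.80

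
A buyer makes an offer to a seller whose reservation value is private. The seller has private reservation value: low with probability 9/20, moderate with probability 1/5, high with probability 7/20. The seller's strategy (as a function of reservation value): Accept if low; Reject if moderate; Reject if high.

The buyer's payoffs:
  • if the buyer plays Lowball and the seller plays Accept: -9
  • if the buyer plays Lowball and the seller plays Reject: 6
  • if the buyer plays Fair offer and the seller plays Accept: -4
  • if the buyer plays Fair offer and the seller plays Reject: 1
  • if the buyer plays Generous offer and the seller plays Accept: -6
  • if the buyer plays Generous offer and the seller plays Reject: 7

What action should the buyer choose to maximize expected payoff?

E[Lowball] = 9/20·(-9) + 1/5·(6) + 7/20·(6) = -3/4
E[Fair offer] = 9/20·(-4) + 1/5·(1) + 7/20·(1) = -5/4
E[Generous offer] = 9/20·(-6) + 1/5·(7) + 7/20·(7) = 23/20
Best response: Generous offer (23/20 is the largest).

Generous offer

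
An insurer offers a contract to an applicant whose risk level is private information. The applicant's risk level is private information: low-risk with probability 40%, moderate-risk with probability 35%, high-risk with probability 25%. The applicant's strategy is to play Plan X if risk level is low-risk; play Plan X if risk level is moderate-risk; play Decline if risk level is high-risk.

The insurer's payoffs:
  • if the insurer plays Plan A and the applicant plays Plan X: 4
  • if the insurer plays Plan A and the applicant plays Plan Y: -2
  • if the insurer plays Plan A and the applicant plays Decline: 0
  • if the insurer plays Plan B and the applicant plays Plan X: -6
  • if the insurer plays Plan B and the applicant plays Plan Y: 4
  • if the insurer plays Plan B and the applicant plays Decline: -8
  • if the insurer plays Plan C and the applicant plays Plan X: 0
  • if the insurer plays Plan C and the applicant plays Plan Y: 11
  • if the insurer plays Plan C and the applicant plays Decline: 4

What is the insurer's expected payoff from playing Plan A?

3

E[Plan A] = 0.4·4 + 0.35·4 + 0.25·0 = 1.6 + 1.4 + 0 = 3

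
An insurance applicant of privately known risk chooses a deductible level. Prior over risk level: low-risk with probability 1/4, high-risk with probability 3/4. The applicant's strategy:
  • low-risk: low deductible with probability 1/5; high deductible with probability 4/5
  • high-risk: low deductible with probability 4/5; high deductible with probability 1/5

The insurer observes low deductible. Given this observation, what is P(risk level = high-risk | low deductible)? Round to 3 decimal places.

P(low deductible) = (1/4)·(1/5) + (3/4)·(4/5) = 13/20
P(high-risk | low deductible) = ((3/4)·(4/5)) / (13/20) = (3/5) / (13/20) = 12/13

0.923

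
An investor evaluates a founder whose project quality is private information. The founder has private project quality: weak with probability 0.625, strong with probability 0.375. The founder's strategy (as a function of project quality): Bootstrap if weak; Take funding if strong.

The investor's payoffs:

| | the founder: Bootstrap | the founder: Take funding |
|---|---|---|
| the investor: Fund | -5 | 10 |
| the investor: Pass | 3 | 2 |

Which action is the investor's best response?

E[Fund] = 0.625·(-5) + 0.375·(10) = 0.625
E[Pass] = 0.625·(3) + 0.375·(2) = 2.625
Best response: Pass (2.625 is the largest).

Pass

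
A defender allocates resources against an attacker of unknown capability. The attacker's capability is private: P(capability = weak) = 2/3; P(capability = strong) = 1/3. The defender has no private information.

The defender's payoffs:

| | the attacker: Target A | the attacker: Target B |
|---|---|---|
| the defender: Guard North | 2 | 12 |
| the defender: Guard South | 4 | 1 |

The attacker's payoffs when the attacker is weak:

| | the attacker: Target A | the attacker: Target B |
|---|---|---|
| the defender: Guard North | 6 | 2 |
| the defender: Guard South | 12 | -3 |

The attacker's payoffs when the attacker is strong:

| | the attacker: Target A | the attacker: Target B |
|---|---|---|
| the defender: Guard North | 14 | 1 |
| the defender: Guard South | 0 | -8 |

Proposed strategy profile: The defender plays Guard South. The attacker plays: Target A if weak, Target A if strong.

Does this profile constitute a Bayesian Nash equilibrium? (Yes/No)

Yes

The defender plays Guard South: E[Guard South] = 2/3·(4) + 1/3·(4) = 4; E[Guard North] = 2. Best-responding. ✓
The attacker (capability weak), facing Guard South: Target A gives 12, Target B gives -3. Proposed Target A is best. ✓
The attacker (capability strong), facing Guard South: Target A gives 0, Target B gives -8. Proposed Target A is best. ✓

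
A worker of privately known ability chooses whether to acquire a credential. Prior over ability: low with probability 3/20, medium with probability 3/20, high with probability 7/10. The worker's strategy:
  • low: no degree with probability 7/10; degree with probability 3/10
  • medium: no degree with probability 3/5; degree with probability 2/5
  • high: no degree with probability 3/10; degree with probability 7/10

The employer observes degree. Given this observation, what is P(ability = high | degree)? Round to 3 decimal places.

0.824

Apply Bayes' rule using the sender's strategy as the likelihood.
P(degree) = (3/20)·(3/10) + (3/20)·(2/5) + (7/10)·(7/10) = 119/200
P(high | degree) = ((7/10)·(7/10)) / (119/200) = (49/100) / (119/200) = 14/17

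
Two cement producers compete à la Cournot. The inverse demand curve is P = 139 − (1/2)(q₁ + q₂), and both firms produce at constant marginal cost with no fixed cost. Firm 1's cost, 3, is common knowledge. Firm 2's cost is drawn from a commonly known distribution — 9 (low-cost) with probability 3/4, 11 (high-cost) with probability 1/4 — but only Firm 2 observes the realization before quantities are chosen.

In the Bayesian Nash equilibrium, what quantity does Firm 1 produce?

Type-c best response for Firm 2: q₂(c) = (139 − c) − q₁/2.
Firm 1 maximizes expected profit; its first-order condition is 139 − q₁ − (1/2)E[q₂] − 3 = 0.
Substituting E[q₂] and solving: E[c₂] = 9.5, so q₁ = (139 − 2·3 + 9.5)/(3/2) = 95.

95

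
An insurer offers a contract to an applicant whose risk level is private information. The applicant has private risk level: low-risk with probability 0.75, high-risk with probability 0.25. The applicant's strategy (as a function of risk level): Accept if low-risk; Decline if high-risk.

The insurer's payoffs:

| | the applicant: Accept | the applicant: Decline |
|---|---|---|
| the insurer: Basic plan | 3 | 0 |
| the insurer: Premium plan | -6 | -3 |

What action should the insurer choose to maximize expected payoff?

E[Basic plan] = 0.75·(3) + 0.25·(0) = 2.25
E[Premium plan] = 0.75·(-6) + 0.25·(-3) = -5.25
Best response: Basic plan (2.25 is the largest).

Basic plan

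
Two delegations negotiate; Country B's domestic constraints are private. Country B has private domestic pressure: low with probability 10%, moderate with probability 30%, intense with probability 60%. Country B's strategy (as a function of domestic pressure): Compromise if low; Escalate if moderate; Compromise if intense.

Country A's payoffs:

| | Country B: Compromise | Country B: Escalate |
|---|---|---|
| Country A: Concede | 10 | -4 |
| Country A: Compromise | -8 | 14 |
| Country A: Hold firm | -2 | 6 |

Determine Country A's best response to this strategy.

Compute Country A's expected payoff for each action, taking the expectation over Country B's type.
E[Concede] = 0.1·(10) + 0.3·(-4) + 0.6·(10) = 5.8
E[Compromise] = 0.1·(-8) + 0.3·(14) + 0.6·(-8) = -1.4
E[Hold firm] = 0.1·(-2) + 0.3·(6) + 0.6·(-2) = 0.4
Best response: Concede (5.8 is the largest).

Concede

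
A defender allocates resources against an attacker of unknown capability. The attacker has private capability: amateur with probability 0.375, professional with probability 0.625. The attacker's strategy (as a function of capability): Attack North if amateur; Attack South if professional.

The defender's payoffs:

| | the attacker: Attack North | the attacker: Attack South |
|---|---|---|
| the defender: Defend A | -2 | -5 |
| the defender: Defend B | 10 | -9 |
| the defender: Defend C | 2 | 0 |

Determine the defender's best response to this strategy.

Compute the defender's expected payoff for each action, taking the expectation over the attacker's type.
E[Defend A] = 0.375·(-2) + 0.625·(-5) = -3.875
E[Defend B] = 0.375·(10) + 0.625·(-9) = -1.875
E[Defend C] = 0.375·(2) + 0.625·(0) = 0.75
Best response: Defend C (0.75 is the largest).

Defend C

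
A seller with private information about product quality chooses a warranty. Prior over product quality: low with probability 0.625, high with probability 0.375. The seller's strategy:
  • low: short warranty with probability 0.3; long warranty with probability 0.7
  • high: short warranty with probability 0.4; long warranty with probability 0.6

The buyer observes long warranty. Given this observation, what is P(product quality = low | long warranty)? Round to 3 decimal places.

0.660

Apply Bayes' rule using the sender's strategy as the likelihood.
P(long warranty) = 0.625·0.7 + 0.375·0.6 = 0.6625
P(low | long warranty) = (0.625·0.7) / 0.6625 = 0.4375 / 0.6625 = 0.660377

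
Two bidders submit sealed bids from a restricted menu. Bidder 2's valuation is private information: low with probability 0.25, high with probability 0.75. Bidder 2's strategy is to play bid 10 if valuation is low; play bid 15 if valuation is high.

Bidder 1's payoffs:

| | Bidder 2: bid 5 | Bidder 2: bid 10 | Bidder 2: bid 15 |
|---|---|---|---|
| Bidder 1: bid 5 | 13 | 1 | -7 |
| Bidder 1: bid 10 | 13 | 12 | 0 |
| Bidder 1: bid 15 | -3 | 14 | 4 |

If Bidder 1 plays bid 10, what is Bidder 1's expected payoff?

3

E[bid 10] = 0.25·12 + 0.75·0 = 3 + 0 = 3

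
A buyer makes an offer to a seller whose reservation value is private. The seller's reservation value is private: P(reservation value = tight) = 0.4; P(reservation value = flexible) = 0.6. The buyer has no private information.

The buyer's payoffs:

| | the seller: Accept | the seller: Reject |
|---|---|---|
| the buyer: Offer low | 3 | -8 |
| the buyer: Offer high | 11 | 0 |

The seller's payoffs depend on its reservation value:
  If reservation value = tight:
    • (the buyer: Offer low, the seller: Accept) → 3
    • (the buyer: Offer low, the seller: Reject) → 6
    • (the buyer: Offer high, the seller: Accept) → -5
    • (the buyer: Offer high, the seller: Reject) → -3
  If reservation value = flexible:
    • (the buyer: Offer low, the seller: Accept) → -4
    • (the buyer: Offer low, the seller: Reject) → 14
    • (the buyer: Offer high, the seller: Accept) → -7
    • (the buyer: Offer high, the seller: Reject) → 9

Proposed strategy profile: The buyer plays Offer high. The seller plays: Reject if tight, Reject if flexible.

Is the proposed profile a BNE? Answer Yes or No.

The buyer plays Offer high: E[Offer high] = 0.4·(0) + 0.6·(0) = 0; E[Offer low] = -8. Best-responding. ✓
The seller (reservation value tight), facing Offer high: Accept gives -5, Reject gives -3. Proposed Reject is best. ✓
The seller (reservation value flexible), facing Offer high: Accept gives -7, Reject gives 9. Proposed Reject is best. ✓

Yes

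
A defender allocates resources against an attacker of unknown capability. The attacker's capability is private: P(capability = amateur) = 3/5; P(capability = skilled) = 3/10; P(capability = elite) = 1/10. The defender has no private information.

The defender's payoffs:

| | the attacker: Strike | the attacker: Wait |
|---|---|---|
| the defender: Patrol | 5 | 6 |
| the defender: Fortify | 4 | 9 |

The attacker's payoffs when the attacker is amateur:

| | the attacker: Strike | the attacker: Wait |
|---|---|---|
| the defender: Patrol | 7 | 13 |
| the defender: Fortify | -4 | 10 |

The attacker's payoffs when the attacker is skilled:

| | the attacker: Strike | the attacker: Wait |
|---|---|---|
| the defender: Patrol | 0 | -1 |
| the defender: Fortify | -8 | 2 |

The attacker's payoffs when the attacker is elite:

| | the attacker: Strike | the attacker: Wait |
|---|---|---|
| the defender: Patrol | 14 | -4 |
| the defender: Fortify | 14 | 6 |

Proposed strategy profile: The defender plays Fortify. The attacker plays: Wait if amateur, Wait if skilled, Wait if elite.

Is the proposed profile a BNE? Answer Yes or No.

No

The defender plays Fortify: E[Fortify] = 3/5·(9) + 3/10·(9) + 1/10·(9) = 9; E[Patrol] = 6. Best-responding. ✓
The attacker (capability amateur), facing Fortify: Strike gives -4, Wait gives 10. Proposed Wait is best. ✓
The attacker (capability skilled), facing Fortify: Strike gives -8, Wait gives 2. Proposed Wait is best. ✓
The attacker (capability elite), facing Fortify: Strike gives 14, Wait gives 6. Proposed Wait is not best — profitable deviation exists. ✗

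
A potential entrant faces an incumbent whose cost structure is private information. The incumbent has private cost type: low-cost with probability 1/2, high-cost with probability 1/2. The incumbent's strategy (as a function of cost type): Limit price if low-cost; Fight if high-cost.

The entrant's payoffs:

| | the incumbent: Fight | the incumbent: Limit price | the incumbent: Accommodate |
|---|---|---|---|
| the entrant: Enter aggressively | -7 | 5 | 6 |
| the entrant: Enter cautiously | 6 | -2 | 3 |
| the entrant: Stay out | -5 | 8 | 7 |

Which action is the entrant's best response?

Enter cautiously

E[Enter aggressively] = 1/2·(5) + 1/2·(-7) = -1
E[Enter cautiously] = 1/2·(-2) + 1/2·(6) = 2
E[Stay out] = 1/2·(8) + 1/2·(-5) = 3/2
Best response: Enter cautiously (2 is the largest).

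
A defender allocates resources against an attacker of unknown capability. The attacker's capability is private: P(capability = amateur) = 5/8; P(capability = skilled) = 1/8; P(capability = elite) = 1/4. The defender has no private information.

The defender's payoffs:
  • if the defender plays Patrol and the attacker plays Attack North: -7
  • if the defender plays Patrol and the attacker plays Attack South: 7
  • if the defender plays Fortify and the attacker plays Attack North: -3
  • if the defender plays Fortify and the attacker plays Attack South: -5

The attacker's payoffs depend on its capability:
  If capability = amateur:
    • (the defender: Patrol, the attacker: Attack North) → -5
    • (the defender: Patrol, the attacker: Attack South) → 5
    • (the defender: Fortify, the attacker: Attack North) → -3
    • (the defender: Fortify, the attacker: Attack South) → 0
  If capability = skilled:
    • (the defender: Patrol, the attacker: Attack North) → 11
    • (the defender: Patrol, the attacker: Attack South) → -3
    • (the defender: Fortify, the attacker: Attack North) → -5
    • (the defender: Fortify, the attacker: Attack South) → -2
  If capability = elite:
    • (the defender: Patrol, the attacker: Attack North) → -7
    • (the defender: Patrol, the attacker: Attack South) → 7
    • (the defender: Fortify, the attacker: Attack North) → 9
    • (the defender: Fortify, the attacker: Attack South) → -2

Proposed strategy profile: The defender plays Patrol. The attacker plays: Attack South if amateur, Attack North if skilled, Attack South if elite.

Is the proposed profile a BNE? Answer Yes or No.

The defender plays Patrol: E[Patrol] = 5/8·(7) + 1/8·(-7) + 1/4·(7) = 21/4; E[Fortify] = -19/4. Best-responding. ✓
The attacker (capability amateur), facing Patrol: Attack North gives -5, Attack South gives 5. Proposed Attack South is best. ✓
The attacker (capability skilled), facing Patrol: Attack North gives 11, Attack South gives -3. Proposed Attack North is best. ✓
The attacker (capability elite), facing Patrol: Attack North gives -7, Attack South gives 7. Proposed Attack South is best. ✓

Yes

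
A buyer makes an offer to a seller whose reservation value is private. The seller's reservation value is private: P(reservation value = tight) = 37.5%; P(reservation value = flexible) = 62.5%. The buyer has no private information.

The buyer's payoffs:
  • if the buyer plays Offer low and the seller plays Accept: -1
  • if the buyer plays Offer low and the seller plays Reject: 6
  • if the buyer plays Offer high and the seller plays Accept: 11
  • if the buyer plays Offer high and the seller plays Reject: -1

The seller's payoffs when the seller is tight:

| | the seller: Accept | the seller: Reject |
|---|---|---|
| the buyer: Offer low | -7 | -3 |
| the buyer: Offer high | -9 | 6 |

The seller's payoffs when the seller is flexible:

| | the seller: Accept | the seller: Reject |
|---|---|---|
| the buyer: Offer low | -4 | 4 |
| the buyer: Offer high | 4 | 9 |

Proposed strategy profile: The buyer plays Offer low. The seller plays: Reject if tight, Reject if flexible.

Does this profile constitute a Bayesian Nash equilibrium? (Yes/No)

The buyer plays Offer low: E[Offer low] = 0.375·(6) + 0.625·(6) = 6; E[Offer high] = -1. Best-responding. ✓
The seller (reservation value tight), facing Offer low: Accept gives -7, Reject gives -3. Proposed Reject is best. ✓
The seller (reservation value flexible), facing Offer low: Accept gives -4, Reject gives 4. Proposed Reject is best. ✓

Yes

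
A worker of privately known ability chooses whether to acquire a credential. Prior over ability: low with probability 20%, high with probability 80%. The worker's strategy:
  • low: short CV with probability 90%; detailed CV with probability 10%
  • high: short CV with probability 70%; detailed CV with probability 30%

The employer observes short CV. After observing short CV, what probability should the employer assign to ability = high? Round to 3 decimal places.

Apply Bayes' rule using the sender's strategy as the likelihood.
P(short CV) = 0.2·0.9 + 0.8·0.7 = 0.74
P(high | short CV) = (0.8·0.7) / 0.74 = 0.56 / 0.74 = 0.756757

0.757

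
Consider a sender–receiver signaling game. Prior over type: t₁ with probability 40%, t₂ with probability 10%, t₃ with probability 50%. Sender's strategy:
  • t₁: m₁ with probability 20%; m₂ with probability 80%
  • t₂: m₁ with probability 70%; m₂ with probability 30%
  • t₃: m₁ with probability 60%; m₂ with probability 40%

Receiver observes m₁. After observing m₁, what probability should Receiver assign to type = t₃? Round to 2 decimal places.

P(m₁) = 0.4·0.2 + 0.1·0.7 + 0.5·0.6 = 0.45
P(t₃ | m₁) = (0.5·0.6) / 0.45 = 0.3 / 0.45 = 0.666667

0.67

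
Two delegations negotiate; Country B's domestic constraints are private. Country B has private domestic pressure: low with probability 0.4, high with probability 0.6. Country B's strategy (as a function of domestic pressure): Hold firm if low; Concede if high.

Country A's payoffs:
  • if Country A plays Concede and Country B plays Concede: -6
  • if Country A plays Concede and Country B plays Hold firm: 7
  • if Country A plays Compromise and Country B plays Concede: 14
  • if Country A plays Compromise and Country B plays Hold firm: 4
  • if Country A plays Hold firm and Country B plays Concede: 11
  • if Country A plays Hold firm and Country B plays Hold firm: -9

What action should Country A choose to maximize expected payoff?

Compromise

E[Concede] = 0.4·(7) + 0.6·(-6) = -0.8
E[Compromise] = 0.4·(4) + 0.6·(14) = 10
E[Hold firm] = 0.4·(-9) + 0.6·(11) = 3
Best response: Compromise (10 is the largest).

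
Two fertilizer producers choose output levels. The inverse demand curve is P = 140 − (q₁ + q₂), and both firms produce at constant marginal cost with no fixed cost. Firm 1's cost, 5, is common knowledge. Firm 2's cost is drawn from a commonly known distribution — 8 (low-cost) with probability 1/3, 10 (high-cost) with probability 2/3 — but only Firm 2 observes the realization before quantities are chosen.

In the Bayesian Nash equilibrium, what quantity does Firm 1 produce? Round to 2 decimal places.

Type-c best response for Firm 2: q₂(c) = (140 − c)/2 − q₁/2.
Firm 1 maximizes expected profit; its first-order condition is 140 − 2q₁ − E[q₂] − 5 = 0.
Substituting E[q₂] and solving: E[c₂] = 9.33333, so q₁ = (140 − 2·5 + 9.33333)/3 = 46.4444.

46.44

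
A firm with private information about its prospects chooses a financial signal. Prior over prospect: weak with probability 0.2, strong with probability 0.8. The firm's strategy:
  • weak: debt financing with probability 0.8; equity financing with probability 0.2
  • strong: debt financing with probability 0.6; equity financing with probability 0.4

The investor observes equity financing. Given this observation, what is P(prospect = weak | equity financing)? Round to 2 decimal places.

0.11

P(equity financing) = 0.2·0.2 + 0.8·0.4 = 0.36
P(weak | equity financing) = (0.2·0.2) / 0.36 = 0.04 / 0.36 = 0.111111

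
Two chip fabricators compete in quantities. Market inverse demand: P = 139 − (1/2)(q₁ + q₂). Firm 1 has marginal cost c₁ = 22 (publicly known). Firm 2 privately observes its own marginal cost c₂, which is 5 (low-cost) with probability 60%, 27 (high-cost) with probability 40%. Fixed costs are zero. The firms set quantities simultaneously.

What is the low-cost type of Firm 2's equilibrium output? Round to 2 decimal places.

97.73

Each type of Firm 2 best-responds to q₁; Firm 1 best-responds to the expected q₂ over Firm 2's types.
Firm 2 with cost c maximizes (139 − (1/2)(q₁+q₂) − c)·q₂, giving q₂(c) = (139 − c − (1/2)q₁).
E[c₂] = 0.6·5 + 0.4·27 = 13.8
Firm 1's FOC against E[q₂] yields q₁ = (139 − 2·22 + E[c₂])/(3/2) = (139 − 44 + 13.8)/(3/2) = 72.5333.
q₂(low-cost) = (139 − 5 − (1/2)·72.5333) = 97.7333.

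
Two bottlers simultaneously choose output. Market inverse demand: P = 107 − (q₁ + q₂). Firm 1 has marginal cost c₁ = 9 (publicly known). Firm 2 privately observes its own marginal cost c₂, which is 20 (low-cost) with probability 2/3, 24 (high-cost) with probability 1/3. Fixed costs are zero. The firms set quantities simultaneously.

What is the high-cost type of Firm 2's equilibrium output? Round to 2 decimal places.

Type-c best response for Firm 2: q₂(c) = (107 − c)/2 − q₁/2.
Firm 1 maximizes expected profit; its first-order condition is 107 − 2q₁ − E[q₂] − 9 = 0.
Substituting E[q₂] and solving: E[c₂] = 21.3333, so q₁ = (107 − 2·9 + 21.3333)/3 = 36.7778.
q₂(high-cost) = (107 − 24 − 36.7778)/2 = 23.1111.

23.11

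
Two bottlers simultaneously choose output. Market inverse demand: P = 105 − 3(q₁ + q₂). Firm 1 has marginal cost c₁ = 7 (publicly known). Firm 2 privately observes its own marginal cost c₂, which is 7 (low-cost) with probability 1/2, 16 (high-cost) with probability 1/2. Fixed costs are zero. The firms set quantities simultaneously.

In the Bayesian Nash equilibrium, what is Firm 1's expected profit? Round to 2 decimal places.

389.12

Type-c best response for Firm 2: q₂(c) = (105 − c)/6 − q₁/2.
Firm 1 maximizes expected profit; its first-order condition is 105 − 6q₁ − 3E[q₂] − 7 = 0.
Substituting E[q₂] and solving: E[c₂] = 11.5, so q₁ = (105 − 2·7 + 11.5)/9 = 11.3889.
E[P] = 105 − 3·(q₁ + E[q₂]) = 41.1667; Firm 1's expected profit = (E[P] − 7)·q₁ = (41.1667 − 7)·11.3889 = 389.12.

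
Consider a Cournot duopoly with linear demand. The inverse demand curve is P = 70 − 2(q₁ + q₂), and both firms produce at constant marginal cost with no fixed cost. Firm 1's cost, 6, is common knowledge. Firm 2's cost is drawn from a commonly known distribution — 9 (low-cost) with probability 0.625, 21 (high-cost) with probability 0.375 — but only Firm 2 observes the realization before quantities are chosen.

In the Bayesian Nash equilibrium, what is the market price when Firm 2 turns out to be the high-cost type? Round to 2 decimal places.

Firm 2 with cost c maximizes (70 − 2(q₁+q₂) − c)·q₂, giving q₂(c) = (70 − c − 2q₁)/4.
E[c₂] = 0.625·9 + 0.375·21 = 13.5
Firm 1's FOC against E[q₂] yields q₁ = (70 − 2·6 + E[c₂])/6 = (70 − 12 + 13.5)/6 = 11.9167.
q₂(high-cost) = 6.29167, so P = 70 − 2·(11.9167 + 6.29167) = 33.5833.

33.58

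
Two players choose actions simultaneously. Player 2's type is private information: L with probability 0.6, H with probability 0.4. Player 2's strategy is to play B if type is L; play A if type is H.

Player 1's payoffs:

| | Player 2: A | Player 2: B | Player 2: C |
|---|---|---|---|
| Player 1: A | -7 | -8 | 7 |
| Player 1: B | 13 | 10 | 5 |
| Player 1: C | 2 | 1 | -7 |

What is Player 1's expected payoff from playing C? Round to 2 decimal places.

E[C] = 0.6·1 + 0.4·2 = 0.6 + 0.8 = 1.4

1.40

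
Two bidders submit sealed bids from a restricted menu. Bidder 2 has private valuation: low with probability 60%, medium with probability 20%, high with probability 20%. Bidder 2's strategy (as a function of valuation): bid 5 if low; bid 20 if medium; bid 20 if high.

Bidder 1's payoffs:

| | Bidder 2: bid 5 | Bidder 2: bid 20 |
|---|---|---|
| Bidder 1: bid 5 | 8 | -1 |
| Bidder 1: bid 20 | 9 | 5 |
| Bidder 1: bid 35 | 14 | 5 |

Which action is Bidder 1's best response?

Compute Bidder 1's expected payoff for each action, taking the expectation over Bidder 2's type.
E[bid 5] = 0.6·(8) + 0.2·(-1) + 0.2·(-1) = 4.4
E[bid 20] = 0.6·(9) + 0.2·(5) + 0.2·(5) = 7.4
E[bid 35] = 0.6·(14) + 0.2·(5) + 0.2·(5) = 10.4
Best response: bid 35 (10.4 is the largest).

bid 35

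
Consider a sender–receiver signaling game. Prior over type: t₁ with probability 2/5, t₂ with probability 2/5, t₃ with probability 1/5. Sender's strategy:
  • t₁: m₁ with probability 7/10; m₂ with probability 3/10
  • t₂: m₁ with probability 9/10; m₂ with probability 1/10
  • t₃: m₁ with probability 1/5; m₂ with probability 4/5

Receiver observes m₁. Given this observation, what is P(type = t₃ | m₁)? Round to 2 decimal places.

P(m₁) = (2/5)·(7/10) + (2/5)·(9/10) + (1/5)·(1/5) = 17/25
P(t₃ | m₁) = ((1/5)·(1/5)) / (17/25) = (1/25) / (17/25) = 1/17

0.06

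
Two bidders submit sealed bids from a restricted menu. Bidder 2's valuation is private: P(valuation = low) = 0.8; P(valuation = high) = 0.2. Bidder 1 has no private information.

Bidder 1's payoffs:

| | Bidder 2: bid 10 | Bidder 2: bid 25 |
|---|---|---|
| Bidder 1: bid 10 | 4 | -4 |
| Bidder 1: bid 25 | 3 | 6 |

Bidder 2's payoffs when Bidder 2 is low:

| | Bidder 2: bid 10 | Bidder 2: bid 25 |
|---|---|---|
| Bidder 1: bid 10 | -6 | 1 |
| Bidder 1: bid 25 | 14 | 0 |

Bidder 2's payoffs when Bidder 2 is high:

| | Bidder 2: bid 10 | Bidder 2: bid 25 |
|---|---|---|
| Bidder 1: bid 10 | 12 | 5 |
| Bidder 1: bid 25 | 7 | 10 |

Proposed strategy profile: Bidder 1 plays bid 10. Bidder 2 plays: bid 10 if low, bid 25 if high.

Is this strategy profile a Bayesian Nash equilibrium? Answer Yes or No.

No

Bidder 1 plays bid 10: E[bid 10] = 0.8·(4) + 0.2·(-4) = 2.4; E[bid 25] = 3.6. Not best-responding. ✗
Bidder 2 (valuation low), facing bid 10: bid 10 gives -6, bid 25 gives 1. Proposed bid 10 is not best — profitable deviation exists. ✗
Bidder 2 (valuation high), facing bid 10: bid 10 gives 12, bid 25 gives 5. Proposed bid 25 is not best — profitable deviation exists. ✗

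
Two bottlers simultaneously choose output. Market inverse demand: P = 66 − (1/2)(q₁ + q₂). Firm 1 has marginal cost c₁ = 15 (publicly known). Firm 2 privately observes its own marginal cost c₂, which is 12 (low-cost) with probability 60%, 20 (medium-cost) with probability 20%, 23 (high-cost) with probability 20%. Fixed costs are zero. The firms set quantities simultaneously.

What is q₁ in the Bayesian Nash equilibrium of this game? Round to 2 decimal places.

Type-c best response for Firm 2: q₂(c) = (66 − c) − q₁/2.
Firm 1 maximizes expected profit; its first-order condition is 66 − q₁ − (1/2)E[q₂] − 15 = 0.
Substituting E[q₂] and solving: E[c₂] = 15.8, so q₁ = (66 − 2·15 + 15.8)/(3/2) = 34.5333.

34.53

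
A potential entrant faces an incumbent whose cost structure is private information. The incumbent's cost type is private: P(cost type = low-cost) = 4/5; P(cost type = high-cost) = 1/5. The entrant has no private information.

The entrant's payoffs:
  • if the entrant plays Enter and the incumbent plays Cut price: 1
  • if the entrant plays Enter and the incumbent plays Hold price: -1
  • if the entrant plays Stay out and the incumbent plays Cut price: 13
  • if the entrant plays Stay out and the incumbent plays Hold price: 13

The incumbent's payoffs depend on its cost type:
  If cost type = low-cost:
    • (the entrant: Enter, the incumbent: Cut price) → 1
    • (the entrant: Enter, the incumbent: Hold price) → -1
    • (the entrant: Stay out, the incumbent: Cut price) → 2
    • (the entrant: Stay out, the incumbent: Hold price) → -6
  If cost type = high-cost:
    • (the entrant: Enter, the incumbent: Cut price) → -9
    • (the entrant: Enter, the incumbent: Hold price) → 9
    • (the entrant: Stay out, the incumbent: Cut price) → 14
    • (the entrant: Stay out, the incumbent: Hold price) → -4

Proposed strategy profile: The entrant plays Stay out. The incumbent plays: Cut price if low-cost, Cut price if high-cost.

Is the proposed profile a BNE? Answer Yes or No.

A profile is a BNE iff every type of every player is best-responding given beliefs about the other side.
The entrant plays Stay out: E[Stay out] = 4/5·(13) + 1/5·(13) = 13; E[Enter] = 1. Best-responding. ✓
The incumbent (cost type low-cost), facing Stay out: Cut price gives 2, Hold price gives -6. Proposed Cut price is best. ✓
The incumbent (cost type high-cost), facing Stay out: Cut price gives 14, Hold price gives -4. Proposed Cut price is best. ✓

Yes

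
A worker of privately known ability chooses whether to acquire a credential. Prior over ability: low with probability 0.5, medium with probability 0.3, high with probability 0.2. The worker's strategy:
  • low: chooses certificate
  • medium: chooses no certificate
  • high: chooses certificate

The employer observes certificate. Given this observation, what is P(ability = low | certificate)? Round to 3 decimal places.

0.714

P(certificate) = 0.5·1 + 0.3·0 + 0.2·1 = 0.7
P(low | certificate) = (0.5·1) / 0.7 = 0.5 / 0.7 = 0.714286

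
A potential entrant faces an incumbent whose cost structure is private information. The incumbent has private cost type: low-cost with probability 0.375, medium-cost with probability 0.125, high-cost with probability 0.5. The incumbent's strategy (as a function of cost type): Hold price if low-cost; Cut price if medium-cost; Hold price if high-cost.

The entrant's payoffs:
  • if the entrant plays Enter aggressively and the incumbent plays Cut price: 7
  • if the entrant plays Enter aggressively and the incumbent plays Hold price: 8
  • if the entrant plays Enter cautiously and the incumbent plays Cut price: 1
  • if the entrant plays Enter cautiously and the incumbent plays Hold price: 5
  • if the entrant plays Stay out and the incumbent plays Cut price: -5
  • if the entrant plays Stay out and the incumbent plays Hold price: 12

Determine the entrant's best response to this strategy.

E[Enter aggressively] = 0.375·(8) + 0.125·(7) + 0.5·(8) = 7.875
E[Enter cautiously] = 0.375·(5) + 0.125·(1) + 0.5·(5) = 4.5
E[Stay out] = 0.375·(12) + 0.125·(-5) + 0.5·(12) = 9.875
Best response: Stay out (9.875 is the largest).

Stay out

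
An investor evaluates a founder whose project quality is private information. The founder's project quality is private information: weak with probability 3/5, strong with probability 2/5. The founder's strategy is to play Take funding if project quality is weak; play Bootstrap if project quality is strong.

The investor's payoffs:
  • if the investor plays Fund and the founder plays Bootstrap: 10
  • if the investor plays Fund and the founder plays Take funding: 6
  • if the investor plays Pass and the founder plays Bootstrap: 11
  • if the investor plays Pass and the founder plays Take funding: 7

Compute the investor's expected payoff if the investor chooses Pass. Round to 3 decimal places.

Take the expectation over the founder's project quality, weighting each type's action by its prior probability.
E[Pass] = 3/5·7 + 2/5·11 = 21/5 + 22/5 = 43/5

8.600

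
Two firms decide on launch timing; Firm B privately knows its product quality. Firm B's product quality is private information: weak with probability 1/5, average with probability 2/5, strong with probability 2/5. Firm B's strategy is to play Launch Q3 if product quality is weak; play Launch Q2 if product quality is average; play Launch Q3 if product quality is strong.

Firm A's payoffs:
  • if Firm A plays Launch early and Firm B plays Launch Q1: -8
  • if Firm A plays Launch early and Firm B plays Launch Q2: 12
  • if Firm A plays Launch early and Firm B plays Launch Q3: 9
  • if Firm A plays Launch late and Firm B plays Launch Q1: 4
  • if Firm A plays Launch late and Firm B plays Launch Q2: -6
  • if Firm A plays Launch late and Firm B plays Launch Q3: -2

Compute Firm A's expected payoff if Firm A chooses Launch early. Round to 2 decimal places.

E[Launch early] = 1/5·9 + 2/5·12 + 2/5·9 = 9/5 + 24/5 + 18/5 = 51/5

10.20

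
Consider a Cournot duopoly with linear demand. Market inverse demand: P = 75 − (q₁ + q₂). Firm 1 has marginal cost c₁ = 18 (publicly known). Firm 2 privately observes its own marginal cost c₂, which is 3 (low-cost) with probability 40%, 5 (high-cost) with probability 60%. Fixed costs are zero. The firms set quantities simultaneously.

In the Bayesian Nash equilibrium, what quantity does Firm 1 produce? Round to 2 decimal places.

14.40

Type-c best response for Firm 2: q₂(c) = (75 − c)/2 − q₁/2.
Firm 1 maximizes expected profit; its first-order condition is 75 − 2q₁ − E[q₂] − 18 = 0.
Substituting E[q₂] and solving: E[c₂] = 4.2, so q₁ = (75 − 2·18 + 4.2)/3 = 14.4.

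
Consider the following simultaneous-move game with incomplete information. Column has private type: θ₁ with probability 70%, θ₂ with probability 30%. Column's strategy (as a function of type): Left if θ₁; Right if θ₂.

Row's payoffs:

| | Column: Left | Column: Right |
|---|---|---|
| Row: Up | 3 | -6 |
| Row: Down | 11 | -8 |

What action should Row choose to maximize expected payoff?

Down

E[Up] = 0.7·(3) + 0.3·(-6) = 0.3
E[Down] = 0.7·(11) + 0.3·(-8) = 5.3
Best response: Down (5.3 is the largest).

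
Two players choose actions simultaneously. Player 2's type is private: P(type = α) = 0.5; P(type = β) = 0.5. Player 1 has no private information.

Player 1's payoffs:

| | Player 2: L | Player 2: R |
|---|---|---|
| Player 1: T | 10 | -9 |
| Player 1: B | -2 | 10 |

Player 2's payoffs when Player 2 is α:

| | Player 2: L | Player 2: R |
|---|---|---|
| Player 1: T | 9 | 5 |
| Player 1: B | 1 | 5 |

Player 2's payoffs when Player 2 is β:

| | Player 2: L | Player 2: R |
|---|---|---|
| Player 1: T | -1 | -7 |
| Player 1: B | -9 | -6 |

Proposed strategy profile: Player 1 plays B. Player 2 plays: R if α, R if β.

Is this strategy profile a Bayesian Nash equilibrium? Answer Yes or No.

Player 1 plays B: E[B] = 0.5·(10) + 0.5·(10) = 10; E[T] = -9. Best-responding. ✓
Player 2 (type α), facing B: L gives 1, R gives 5. Proposed R is best. ✓
Player 2 (type β), facing B: L gives -9, R gives -6. Proposed R is best. ✓

Yes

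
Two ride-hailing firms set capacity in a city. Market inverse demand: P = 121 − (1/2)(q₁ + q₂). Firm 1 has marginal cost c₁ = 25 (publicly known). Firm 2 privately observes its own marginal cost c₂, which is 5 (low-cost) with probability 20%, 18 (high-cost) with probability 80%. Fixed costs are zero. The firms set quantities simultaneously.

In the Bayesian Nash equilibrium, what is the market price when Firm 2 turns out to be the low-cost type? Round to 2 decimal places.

48.60

Type-c best response for Firm 2: q₂(c) = (121 − c) − q₁/2.
Firm 1 maximizes expected profit; its first-order condition is 121 − q₁ − (1/2)E[q₂] − 25 = 0.
Substituting E[q₂] and solving: E[c₂] = 15.4, so q₁ = (121 − 2·25 + 15.4)/(3/2) = 57.6.
q₂(low-cost) = 87.2, so P = 121 − (1/2)·(57.6 + 87.2) = 48.6.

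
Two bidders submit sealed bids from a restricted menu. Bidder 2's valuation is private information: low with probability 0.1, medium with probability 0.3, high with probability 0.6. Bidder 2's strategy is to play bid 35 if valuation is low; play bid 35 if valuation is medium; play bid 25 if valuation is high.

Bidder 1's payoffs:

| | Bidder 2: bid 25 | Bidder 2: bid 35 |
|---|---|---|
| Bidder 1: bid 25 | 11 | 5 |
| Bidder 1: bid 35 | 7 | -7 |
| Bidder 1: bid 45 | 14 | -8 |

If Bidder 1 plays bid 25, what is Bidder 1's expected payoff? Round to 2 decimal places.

8.60

Take the expectation over Bidder 2's valuation, weighting each type's action by its prior probability.
E[bid 25] = 0.1·5 + 0.3·5 + 0.6·11 = 0.5 + 1.5 + 6.6 = 8.6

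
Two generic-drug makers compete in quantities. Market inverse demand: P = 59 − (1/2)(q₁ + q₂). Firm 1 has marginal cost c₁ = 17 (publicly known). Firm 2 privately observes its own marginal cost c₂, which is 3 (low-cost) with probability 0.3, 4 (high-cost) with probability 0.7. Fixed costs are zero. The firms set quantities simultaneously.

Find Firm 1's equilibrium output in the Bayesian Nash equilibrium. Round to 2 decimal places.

19.13

Type-c best response for Firm 2: q₂(c) = (59 − c) − q₁/2.
Firm 1 maximizes expected profit; its first-order condition is 59 − q₁ − (1/2)E[q₂] − 17 = 0.
Substituting E[q₂] and solving: E[c₂] = 3.7, so q₁ = (59 − 2·17 + 3.7)/(3/2) = 19.1333.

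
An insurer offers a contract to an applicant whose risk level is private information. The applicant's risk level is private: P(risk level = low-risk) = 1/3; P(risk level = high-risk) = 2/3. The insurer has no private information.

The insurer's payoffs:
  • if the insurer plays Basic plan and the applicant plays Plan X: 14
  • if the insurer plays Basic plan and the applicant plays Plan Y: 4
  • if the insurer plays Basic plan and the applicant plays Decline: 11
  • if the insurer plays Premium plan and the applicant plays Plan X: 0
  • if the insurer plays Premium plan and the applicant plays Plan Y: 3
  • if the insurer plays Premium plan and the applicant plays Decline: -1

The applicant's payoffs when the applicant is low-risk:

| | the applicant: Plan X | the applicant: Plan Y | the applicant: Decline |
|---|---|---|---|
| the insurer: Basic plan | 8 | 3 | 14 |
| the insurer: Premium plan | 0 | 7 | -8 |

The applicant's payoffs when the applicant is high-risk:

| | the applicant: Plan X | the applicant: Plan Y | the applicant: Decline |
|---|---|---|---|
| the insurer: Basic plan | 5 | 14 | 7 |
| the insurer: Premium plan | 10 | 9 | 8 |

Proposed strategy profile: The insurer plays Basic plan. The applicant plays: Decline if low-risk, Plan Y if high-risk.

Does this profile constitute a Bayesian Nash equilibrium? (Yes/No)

A profile is a BNE iff every type of every player is best-responding given beliefs about the other side.
The insurer plays Basic plan: E[Basic plan] = 1/3·(11) + 2/3·(4) = 19/3; E[Premium plan] = 5/3. Best-responding. ✓
The applicant (risk level low-risk), facing Basic plan: Plan X gives 8, Plan Y gives 3, Decline gives 14. Proposed Decline is best. ✓
The applicant (risk level high-risk), facing Basic plan: Plan X gives 5, Plan Y gives 14, Decline gives 7. Proposed Plan Y is best. ✓

Yes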